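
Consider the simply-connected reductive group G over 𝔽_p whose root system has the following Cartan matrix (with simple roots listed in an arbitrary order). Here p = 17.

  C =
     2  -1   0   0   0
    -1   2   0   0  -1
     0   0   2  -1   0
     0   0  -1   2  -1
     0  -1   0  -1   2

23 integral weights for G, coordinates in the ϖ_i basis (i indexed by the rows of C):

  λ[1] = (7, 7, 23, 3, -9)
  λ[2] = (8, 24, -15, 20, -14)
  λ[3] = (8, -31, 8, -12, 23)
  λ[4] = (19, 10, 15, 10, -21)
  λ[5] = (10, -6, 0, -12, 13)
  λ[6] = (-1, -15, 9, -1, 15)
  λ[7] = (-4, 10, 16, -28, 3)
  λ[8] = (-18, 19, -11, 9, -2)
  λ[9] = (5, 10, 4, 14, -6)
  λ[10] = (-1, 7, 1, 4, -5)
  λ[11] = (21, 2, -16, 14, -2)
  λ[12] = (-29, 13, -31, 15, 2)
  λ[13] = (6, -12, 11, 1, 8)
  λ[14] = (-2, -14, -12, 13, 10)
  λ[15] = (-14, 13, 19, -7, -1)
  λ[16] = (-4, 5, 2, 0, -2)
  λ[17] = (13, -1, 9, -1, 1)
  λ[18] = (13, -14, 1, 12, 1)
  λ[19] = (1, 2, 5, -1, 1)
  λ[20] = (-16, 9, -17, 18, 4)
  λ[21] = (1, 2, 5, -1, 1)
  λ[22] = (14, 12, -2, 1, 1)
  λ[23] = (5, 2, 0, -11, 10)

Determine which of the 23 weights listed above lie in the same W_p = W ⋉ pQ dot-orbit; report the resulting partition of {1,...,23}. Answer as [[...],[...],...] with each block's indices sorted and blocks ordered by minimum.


A_5 Cartan matrix, 5 simple roots permuted; ρ=(1,1,1,1,1).

Folding the 23 weights λ_j+ρ into Ā_17 (reps in the given 5-coord order):

  1: (0, 4, 2, 1, 4)
  2: (0, 4, 2, 1, 4)
  3: (0, 4, 2, 1, 4)
  4: (3, 3, 6, 1, 1)
  5: (3, 3, 6, 1, 1)
  6: (5, 0, 1, 0, 2)
  7: (2, 3, 6, 0, 2)
  8: (5, 0, 1, 0, 2)
  9: (2, 3, 6, 0, 2)
  10: (0, 4, 2, 1, 4)
  11: (5, 0, 1, 0, 2)
  12: (3, 2, 3, 0, 1)
  13: (2, 3, 6, 0, 2)
  14: (3, 2, 3, 0, 1)
  15: (3, 2, 3, 0, 1)
  16: (3, 2, 3, 0, 1)
  17: (5, 0, 1, 0, 2)
  18: (0, 2, 1, 2, 11)
  19: (2, 3, 6, 0, 2)
  20: (5, 0, 1, 0, 2)
  21: (2, 3, 6, 0, 2)
  22: (0, 2, 1, 2, 11)
  23: (3, 3, 6, 1, 1)

6 distinct reps among the 23 weights ⇒ 6 W_17-linkage classes:

[[1, 2, 3, 10], [4, 5, 23], [6, 8, 11, 17, 20], [7, 9, 13, 19, 21], [12, 14, 15, 16], [18, 22]]


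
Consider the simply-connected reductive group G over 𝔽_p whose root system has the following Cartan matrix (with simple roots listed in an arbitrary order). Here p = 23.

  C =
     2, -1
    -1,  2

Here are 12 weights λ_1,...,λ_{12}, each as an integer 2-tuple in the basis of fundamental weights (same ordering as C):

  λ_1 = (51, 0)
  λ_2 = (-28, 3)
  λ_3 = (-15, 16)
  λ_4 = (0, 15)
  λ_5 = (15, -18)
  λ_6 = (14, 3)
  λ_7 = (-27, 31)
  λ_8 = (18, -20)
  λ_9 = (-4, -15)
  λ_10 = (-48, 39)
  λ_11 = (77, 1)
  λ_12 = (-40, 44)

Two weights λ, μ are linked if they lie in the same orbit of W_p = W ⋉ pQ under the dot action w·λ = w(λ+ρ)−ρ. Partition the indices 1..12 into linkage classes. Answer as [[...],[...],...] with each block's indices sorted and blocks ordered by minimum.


Root system A_2: the 2×2 matrix C matches after relabeling.

λ_j+ρ reflected into Ā_23 (⟨·,θ^∨⟩≤23); 2-tuples as given:

    λ_1 → (1, 16)
    λ_2 → (0, 19)
    λ_3 → (14, 3)
    λ_4 → (1, 16)
    λ_5 → (1, 16)
    λ_6 → (15, 4)
    λ_7 → (14, 3)
    λ_8 → (0, 19)
    λ_9 → (14, 3)
    λ_10 → (1, 16)
    λ_11 → (9, 2)
    λ_12 → (1, 16)

These 12 weights hit 5 W_23-dot-orbits; sizes (5, 2, 3, 1, 1):

[[1, 4, 5, 10, 12], [2, 8], [3, 7, 9], [6], [11]]


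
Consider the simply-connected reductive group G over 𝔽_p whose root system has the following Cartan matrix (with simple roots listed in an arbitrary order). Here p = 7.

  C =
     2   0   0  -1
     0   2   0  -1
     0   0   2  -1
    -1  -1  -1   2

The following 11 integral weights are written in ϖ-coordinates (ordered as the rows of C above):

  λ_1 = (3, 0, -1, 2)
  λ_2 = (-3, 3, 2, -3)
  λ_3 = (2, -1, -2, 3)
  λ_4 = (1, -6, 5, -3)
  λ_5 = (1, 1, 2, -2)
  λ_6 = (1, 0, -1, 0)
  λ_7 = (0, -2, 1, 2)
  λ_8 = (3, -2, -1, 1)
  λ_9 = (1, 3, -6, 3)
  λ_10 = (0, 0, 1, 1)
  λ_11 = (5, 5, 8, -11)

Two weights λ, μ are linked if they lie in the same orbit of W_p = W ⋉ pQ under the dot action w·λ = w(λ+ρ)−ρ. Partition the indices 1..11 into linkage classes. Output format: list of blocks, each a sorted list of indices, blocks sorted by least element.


D_4 Cartan matrix, 4 simple roots permuted; ρ=(1,1,1,1).

λ_j+ρ reflected into Ā_7 (⟨·,θ^∨⟩≤7); 4-tuples as given:

  1: (3, 0, 1, 0) · 2: (2, 0, 1, 1) · 3: (3, 0, 1, 0) · 4: (4, 1, 0, 1) · 5: (1, 1, 2, 1) · 6: (2, 1, 0, 1) · 7: (1, 1, 2, 1) · 8: (4, 1, 0, 1) · 9: (1, 1, 2, 1) · 10: (1, 1, 2, 1) · 11: (1, 1, 2, 1)

The 11 indices split into 5 linkage classes (same alcove rep ⇔ same W_7-dot-orbit):

[[1, 3], [2], [4, 8], [5, 7, 9, 10, 11], [6]]


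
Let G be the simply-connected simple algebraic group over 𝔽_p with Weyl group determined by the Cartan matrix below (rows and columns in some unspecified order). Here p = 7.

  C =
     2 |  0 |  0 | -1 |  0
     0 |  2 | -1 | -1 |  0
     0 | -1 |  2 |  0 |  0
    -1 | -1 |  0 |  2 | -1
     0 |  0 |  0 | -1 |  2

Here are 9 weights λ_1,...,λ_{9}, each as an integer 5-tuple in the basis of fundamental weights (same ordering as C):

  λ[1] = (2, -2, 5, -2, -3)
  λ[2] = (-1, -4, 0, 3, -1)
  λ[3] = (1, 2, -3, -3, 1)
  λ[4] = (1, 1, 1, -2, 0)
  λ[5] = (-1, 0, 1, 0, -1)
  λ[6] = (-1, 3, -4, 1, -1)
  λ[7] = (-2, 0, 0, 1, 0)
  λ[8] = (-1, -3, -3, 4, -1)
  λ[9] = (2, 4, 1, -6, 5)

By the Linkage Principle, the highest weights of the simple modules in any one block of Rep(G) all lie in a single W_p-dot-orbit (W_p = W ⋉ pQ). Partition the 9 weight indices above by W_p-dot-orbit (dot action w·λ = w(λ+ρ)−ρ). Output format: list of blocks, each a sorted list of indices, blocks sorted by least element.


Dynkin diagram of C (from the 8 off-diagonal −1 entries): D_5.

Folding the 9 weights λ_j+ρ into Ā_7 (reps in the given 5-coord order):

    [1] (1, 1, 2, 1, 0)
    [2] (0, 1, 2, 1, 0)
    [3] (0, 1, 1, 1, 0)
    [4] (1, 1, 2, 1, 0)
    [5] (0, 1, 2, 1, 0)
    [6] (0, 1, 2, 1, 0)
    [7] (1, 1, 1, 1, 1)
    [8] (0, 1, 2, 1, 0)
    [9] (1, 1, 2, 1, 0)

The 9 indices split into 4 linkage classes (same alcove rep ⇔ same W_7-dot-orbit):

[[1, 4, 9], [2, 5, 6, 8], [3], [7]]


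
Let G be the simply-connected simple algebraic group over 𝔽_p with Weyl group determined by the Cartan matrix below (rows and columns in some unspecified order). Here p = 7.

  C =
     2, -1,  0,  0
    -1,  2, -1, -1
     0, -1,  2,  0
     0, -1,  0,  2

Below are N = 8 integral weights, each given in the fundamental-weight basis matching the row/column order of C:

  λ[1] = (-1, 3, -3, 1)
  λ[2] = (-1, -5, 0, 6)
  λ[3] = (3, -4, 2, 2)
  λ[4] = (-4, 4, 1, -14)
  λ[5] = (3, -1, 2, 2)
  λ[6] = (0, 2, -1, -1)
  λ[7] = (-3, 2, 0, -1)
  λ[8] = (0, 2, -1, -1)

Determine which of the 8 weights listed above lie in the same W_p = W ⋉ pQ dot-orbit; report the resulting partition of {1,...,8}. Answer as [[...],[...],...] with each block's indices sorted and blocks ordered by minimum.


C ↔ D_4 under row/col permutation; |W(D_4)| = 192.

Each λ_j+ρ reduced to Ā_7; 4-tuples below use C's row order:

  [1] (0, 1, 2, 2);  [2] (1, 3, 0, 0);  [3] (1, 3, 0, 0);  [4] (2, 1, 1, 0);  [5] (1, 3, 0, 0);  [6] (1, 3, 0, 0);  [7] (2, 1, 1, 0);  [8] (1, 3, 0, 0)

These 8 weights hit 3 W_7-dot-orbits; sizes (1, 5, 2):

[[1], [2, 3, 5, 6, 8], [4, 7]]


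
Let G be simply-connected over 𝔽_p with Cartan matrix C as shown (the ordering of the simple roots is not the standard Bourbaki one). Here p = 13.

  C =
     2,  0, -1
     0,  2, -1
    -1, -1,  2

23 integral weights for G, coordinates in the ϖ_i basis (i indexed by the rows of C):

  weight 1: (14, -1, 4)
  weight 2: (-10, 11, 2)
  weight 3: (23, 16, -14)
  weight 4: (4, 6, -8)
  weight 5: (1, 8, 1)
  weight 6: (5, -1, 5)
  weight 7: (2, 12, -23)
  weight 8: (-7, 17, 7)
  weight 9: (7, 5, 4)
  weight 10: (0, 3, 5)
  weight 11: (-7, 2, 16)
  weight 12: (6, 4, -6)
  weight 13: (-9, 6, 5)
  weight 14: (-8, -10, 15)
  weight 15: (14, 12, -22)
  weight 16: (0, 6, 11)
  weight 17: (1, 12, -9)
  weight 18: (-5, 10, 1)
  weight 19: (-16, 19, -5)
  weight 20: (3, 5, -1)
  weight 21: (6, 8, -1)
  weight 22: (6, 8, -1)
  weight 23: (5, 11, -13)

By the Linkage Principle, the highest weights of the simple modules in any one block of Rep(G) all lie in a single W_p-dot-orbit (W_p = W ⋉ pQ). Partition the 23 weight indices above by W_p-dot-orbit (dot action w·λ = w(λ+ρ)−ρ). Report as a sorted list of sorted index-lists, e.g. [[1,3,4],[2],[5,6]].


C ↔ A_3 under row/col permutation; |W(A_3)| = 24.

Alcove-folded reps (p=13, 23 weights, presented ϖ-order):

  1: (6, 5, 2)
  2: (1, 4, 6)
  3: (2, 9, 2)
  4: (2, 0, 5)
  5: (2, 9, 2)
  6: (6, 0, 6)
  7: (4, 6, 0)
  8: (2, 0, 5)
  9: (2, 0, 5)
  10: (1, 4, 6)
  11: (1, 4, 6)
  12: (2, 0, 5)
  13: (6, 5, 2)
  14: (4, 6, 0)
  15: (2, 0, 5)
  16: (6, 0, 6)
  17: (6, 5, 2)
  18: (2, 9, 2)
  19: (1, 4, 6)
  20: (4, 6, 0)
  21: (4, 6, 0)
  22: (4, 6, 0)
  23: (6, 0, 6)

The 23 indices split into 6 linkage classes (same alcove rep ⇔ same W_13-dot-orbit):

[[1, 13, 17], [2, 10, 11, 19], [3, 5, 18], [4, 8, 9, 12, 15], [6, 16, 23], [7, 14, 20, 21, 22]]


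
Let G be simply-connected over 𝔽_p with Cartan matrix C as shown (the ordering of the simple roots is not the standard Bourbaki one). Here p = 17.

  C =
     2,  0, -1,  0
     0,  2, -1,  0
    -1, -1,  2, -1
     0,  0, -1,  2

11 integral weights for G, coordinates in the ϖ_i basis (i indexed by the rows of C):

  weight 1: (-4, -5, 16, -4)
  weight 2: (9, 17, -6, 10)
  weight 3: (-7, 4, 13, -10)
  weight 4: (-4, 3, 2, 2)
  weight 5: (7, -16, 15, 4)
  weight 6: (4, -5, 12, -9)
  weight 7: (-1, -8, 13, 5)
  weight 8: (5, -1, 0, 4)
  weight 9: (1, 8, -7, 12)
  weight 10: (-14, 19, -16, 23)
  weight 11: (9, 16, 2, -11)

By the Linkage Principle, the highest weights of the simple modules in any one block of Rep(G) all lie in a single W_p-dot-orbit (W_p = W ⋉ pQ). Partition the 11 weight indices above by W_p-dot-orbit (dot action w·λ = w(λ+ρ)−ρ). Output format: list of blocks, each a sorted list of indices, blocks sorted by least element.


Cartan matrix: type D_4 (|W|=192); un-permuting the 4 rows.

Each λ_j+ρ reduced to Ā_17; 4-tuples below use C's row order:

  λ_1+ρ ↦ (3, 4, 0, 3);  λ_2+ρ ↦ (6, 0, 1, 5);  λ_3+ρ ↦ (4, 3, 1, 7);  λ_4+ρ ↦ (3, 4, 0, 3);  λ_5+ρ ↦ (4, 3, 1, 7);  λ_6+ρ ↦ (4, 3, 1, 7);  λ_7+ρ ↦ (3, 4, 0, 3);  λ_8+ρ ↦ (6, 0, 1, 5);  λ_9+ρ ↦ (4, 3, 1, 7);  λ_10+ρ ↦ (4, 3, 1, 7);  λ_11+ρ ↦ (3, 4, 0, 3)

These 11 weights hit 3 W_17-dot-orbits; sizes (4, 2, 5):

[[1, 4, 7, 11], [2, 8], [3, 5, 6, 9, 10]]


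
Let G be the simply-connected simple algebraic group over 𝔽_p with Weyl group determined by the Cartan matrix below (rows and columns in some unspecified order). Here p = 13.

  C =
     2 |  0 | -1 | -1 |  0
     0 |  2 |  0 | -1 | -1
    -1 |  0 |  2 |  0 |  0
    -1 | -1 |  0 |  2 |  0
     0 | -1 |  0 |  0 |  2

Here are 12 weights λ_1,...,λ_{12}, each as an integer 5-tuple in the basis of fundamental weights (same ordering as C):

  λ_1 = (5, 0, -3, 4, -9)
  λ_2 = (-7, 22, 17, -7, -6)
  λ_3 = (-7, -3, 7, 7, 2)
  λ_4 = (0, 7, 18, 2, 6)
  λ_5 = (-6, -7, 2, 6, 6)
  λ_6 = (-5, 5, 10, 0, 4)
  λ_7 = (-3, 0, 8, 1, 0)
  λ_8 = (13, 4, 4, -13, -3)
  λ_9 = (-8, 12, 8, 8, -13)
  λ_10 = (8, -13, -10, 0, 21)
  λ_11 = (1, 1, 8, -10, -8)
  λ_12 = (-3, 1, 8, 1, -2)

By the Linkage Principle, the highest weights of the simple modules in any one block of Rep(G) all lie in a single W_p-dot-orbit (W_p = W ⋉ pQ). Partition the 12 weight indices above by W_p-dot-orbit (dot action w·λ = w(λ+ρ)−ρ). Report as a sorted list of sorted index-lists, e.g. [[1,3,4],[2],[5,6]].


Type A_5, rank 5, |W|=720; reorder rows/cols to standard.

W_13-reps of the 12 weights in Ā_13 (same 5-coord order as C):

  1: (2, 5, 2, 2, 1)
  2: (1, 2, 1, 3, 1)
  3: (6, 2, 2, 0, 1)
  4: (1, 2, 1, 3, 1)
  5: (1, 2, 1, 3, 1)
  6: (1, 2, 1, 3, 1)
  7: (2, 1, 7, 0, 1)
  8: (1, 2, 1, 3, 1)
  9: (2, 1, 7, 0, 1)
  10: (2, 1, 7, 0, 1)
  11: (2, 5, 2, 2, 1)
  12: (2, 1, 7, 0, 1)

4 distinct reps among the 12 weights ⇒ 4 W_13-linkage classes:

[[1, 11], [2, 4, 5, 6, 8], [3], [7, 9, 10, 12]]


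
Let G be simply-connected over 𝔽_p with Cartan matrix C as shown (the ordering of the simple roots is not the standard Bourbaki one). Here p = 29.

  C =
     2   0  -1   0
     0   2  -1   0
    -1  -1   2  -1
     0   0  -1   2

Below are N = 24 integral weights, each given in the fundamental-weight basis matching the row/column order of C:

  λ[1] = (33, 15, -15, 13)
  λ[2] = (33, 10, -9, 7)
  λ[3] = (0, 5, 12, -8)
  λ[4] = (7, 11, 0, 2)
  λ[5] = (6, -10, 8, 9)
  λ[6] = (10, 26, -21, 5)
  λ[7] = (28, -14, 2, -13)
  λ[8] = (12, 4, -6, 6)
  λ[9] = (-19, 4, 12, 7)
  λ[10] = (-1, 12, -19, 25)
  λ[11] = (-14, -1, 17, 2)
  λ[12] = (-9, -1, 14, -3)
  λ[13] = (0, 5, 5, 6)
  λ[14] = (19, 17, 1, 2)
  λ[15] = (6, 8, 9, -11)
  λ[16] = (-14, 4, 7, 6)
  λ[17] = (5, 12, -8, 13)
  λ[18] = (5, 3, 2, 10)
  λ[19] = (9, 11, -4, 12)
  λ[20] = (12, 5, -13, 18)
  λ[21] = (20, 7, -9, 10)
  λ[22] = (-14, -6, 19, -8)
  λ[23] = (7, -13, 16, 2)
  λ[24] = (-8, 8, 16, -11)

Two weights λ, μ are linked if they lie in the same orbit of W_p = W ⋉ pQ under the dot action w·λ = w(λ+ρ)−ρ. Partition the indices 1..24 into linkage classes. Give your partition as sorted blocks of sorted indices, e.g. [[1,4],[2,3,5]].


C ↔ D_4 under row/col permutation; |W(D_4)| = 192.

Each λ_j+ρ reduced to Ā_29; 4-tuples below use C's row order:

  [1] (8, 0, 5, 2) · [2] (13, 0, 5, 3) · [3] (1, 6, 6, 7) · [4] (8, 12, 1, 3) · [5] (7, 9, 0, 10) · [6] (6, 4, 3, 11) · [7] (7, 9, 0, 10) · [8] (8, 0, 5, 2) · [9] (13, 0, 5, 3) · [10] (13, 0, 5, 3) · [11] (13, 0, 5, 3) · [12] (8, 0, 5, 2) · [13] (1, 6, 6, 7) · [14] (6, 4, 3, 11) · [15] (7, 9, 0, 10) · [16] (8, 0, 5, 2) · [17] (1, 6, 6, 7) · [18] (6, 4, 3, 11) · [19] (7, 9, 0, 10) · [20] (1, 6, 6, 7) · [21] (13, 0, 5, 3) · [22] (8, 0, 5, 2) · [23] (8, 12, 1, 3) · [24] (7, 9, 0, 10)

Linkage partition of the 24 weights (6 classes, p=29):

[[1, 8, 12, 16, 22], [2, 9, 10, 11, 21], [3, 13, 17, 20], [4, 23], [5, 7, 15, 19, 24], [6, 14, 18]]


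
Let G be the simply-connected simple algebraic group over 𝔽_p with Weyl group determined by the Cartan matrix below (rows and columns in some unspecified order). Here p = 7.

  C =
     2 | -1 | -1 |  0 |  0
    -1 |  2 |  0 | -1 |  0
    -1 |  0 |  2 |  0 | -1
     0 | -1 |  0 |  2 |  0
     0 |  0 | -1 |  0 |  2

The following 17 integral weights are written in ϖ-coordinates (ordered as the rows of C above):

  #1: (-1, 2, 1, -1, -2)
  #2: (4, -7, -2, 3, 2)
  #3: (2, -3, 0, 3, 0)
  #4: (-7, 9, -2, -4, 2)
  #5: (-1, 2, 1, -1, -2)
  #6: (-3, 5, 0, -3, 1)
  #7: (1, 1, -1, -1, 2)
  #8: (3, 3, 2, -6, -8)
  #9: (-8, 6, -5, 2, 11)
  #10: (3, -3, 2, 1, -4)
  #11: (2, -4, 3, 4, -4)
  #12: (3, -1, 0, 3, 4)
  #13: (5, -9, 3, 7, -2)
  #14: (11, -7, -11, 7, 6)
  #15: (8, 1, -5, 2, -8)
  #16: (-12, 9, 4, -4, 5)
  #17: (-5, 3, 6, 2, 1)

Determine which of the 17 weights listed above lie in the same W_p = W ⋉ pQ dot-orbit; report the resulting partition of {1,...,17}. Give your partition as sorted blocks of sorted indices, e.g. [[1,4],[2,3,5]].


Root system A_5: the 5×5 matrix C matches after relabeling.

Alcove-folded reps (p=7, 17 weights, presented ϖ-order):

  λ_1 → (0, 3, 1, 0, 1)
  λ_2 → (1, 2, 1, 2, 1)
  λ_3 → (1, 2, 1, 2, 1)
  λ_4 → (1, 0, 2, 0, 1)
  λ_5 → (0, 3, 1, 0, 1)
  λ_6 → (1, 2, 1, 2, 1)
  λ_7 → (2, 2, 0, 0, 3)
  λ_8 → (1, 0, 2, 0, 1)
  λ_9 → (1, 0, 2, 0, 1)
  λ_10 → (2, 2, 0, 0, 3)
  λ_11 → (0, 3, 1, 0, 1)
  λ_12 → (0, 3, 1, 0, 1)
  λ_13 → (1, 3, 0, 1, 1)
  λ_14 → (0, 3, 1, 0, 1)
  λ_15 → (2, 2, 0, 0, 3)
  λ_16 → (1, 0, 2, 0, 1)
  λ_17 → (2, 2, 0, 0, 3)

These 17 weights hit 5 W_7-dot-orbits; sizes (5, 3, 4, 4, 1):

[[1, 5, 11, 12, 14], [2, 3, 6], [4, 8, 9, 16], [7, 10, 15, 17], [13]]


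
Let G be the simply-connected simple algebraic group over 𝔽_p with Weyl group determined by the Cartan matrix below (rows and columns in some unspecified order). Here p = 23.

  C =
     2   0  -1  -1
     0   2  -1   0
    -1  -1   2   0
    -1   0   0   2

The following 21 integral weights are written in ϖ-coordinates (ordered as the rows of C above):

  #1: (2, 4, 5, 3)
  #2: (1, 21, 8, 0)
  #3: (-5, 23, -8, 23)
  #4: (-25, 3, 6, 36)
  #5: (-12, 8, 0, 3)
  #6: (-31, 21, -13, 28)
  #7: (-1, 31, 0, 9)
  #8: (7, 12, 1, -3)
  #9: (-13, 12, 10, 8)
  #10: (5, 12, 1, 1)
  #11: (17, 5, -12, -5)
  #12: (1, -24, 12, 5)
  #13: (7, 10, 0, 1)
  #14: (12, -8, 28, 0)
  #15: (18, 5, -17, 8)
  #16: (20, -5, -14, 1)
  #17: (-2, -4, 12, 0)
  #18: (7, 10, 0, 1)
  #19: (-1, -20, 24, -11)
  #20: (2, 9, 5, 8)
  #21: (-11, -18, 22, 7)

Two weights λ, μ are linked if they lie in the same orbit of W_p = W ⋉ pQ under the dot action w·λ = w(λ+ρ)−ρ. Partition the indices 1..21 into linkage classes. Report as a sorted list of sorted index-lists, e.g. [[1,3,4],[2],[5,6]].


Type A_4, rank 4, |W|=120; reorder rows/cols to standard.

Ā_23 reps of the 21 weights (A_4, coords as presented):

  λ_1 → (3, 5, 6, 4) · λ_2 → (8, 11, 1, 2) · λ_3 → (6, 1, 3, 1) · λ_4 → (6, 1, 3, 1) · λ_5 → (6, 1, 3, 1) · λ_6 → (6, 1, 3, 1) · λ_7 → (1, 3, 9, 0) · λ_8 → (6, 13, 2, 2) · λ_9 → (8, 11, 1, 2) · λ_10 → (6, 13, 2, 2) · λ_11 → (3, 5, 6, 4) · λ_12 → (6, 13, 2, 2) · λ_13 → (8, 11, 1, 2) · λ_14 → (6, 1, 3, 1) · λ_15 → (3, 5, 6, 4) · λ_16 → (4, 13, 4, 2) · λ_17 → (1, 3, 9, 0) · λ_18 → (8, 11, 1, 2) · λ_19 → (4, 13, 4, 2) · λ_20 → (3, 5, 6, 4) · λ_21 → (4, 13, 4, 2)

These 21 weights hit 6 W_23-dot-orbits; sizes (4, 4, 5, 2, 3, 3):

[[1, 11, 15, 20], [2, 9, 13, 18], [3, 4, 5, 6, 14], [7, 17], [8, 10, 12], [16, 19, 21]]


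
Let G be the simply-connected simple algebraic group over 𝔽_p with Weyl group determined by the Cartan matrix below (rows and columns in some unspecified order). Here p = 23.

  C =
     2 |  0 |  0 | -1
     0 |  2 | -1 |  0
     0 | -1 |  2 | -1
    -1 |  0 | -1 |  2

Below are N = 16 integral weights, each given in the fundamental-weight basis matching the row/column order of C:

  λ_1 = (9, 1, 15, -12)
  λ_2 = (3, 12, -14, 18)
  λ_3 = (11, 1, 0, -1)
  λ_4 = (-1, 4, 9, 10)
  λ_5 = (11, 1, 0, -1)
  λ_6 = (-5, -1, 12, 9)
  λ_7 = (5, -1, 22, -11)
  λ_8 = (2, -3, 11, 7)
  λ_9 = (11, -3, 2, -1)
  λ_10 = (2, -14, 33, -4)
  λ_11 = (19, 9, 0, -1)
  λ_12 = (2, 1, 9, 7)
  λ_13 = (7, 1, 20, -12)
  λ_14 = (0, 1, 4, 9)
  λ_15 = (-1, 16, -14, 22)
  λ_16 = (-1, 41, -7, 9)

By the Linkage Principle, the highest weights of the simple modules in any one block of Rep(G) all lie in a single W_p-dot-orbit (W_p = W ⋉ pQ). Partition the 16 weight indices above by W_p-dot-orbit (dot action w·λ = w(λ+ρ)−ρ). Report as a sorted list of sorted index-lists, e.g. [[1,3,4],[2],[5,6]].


Dynkin diagram of C (from the 6 off-diagonal −1 entries): A_4.

W_23-reps of the 16 weights in Ā_23 (same 4-coord order as C):

  [1] (1, 2, 5, 10)
  [2] (4, 0, 13, 6)
  [3] (12, 2, 1, 0)
  [4] (3, 2, 10, 8)
  [5] (12, 2, 1, 0)
  [6] (4, 0, 13, 6)
  [7] (4, 0, 13, 6)
  [8] (3, 2, 10, 8)
  [9] (12, 2, 1, 0)
  [10] (3, 2, 10, 8)
  [11] (12, 2, 1, 0)
  [12] (3, 2, 10, 8)
  [13] (3, 2, 10, 8)
  [14] (1, 2, 5, 10)
  [15] (4, 0, 13, 6)
  [16] (4, 0, 13, 6)

Grouping the 16 weights by Ā_23-representative: 4 linkage classes.

[[1, 14], [2, 6, 7, 15, 16], [3, 5, 9, 11], [4, 8, 10, 12, 13]]


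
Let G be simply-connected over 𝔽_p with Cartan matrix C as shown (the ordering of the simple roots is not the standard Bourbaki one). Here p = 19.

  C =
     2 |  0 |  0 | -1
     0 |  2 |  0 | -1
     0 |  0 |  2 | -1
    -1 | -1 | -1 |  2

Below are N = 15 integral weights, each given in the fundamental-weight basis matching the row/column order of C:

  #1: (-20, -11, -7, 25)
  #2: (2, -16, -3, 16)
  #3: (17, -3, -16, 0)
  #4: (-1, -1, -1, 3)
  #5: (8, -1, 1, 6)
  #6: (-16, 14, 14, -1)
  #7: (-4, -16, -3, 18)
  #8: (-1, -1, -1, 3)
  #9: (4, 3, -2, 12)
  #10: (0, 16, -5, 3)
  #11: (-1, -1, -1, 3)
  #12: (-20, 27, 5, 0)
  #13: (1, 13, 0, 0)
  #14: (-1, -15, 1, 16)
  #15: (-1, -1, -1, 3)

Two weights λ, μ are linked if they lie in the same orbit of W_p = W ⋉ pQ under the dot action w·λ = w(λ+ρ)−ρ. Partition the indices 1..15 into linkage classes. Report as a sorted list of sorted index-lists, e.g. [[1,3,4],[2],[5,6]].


Type D_4, rank 4, |W|=192; reorder rows/cols to standard.

Folding the 15 weights λ_j+ρ into Ā_19 (reps in the given 4-coord order):

  λ_1+ρ ↦ (9, 0, 2, 1)
  λ_2+ρ ↦ (2, 14, 1, 1)
  λ_3+ρ ↦ (2, 14, 1, 1)
  λ_4+ρ ↦ (0, 0, 0, 4)
  λ_5+ρ ↦ (9, 0, 2, 1)
  λ_6+ρ ↦ (0, 0, 0, 4)
  λ_7+ρ ↦ (2, 14, 1, 1)
  λ_8+ρ ↦ (0, 0, 0, 4)
  λ_9+ρ ↦ (2, 1, 2, 1)
  λ_10+ρ ↦ (2, 14, 1, 1)
  λ_11+ρ ↦ (0, 0, 0, 4)
  λ_12+ρ ↦ (9, 0, 2, 1)
  λ_13+ρ ↦ (2, 14, 1, 1)
  λ_14+ρ ↦ (0, 14, 2, 0)
  λ_15+ρ ↦ (0, 0, 0, 4)

The 15 indices split into 5 linkage classes (same alcove rep ⇔ same W_19-dot-orbit):

[[1, 5, 12], [2, 3, 7, 10, 13], [4, 6, 8, 11, 15], [9], [14]]


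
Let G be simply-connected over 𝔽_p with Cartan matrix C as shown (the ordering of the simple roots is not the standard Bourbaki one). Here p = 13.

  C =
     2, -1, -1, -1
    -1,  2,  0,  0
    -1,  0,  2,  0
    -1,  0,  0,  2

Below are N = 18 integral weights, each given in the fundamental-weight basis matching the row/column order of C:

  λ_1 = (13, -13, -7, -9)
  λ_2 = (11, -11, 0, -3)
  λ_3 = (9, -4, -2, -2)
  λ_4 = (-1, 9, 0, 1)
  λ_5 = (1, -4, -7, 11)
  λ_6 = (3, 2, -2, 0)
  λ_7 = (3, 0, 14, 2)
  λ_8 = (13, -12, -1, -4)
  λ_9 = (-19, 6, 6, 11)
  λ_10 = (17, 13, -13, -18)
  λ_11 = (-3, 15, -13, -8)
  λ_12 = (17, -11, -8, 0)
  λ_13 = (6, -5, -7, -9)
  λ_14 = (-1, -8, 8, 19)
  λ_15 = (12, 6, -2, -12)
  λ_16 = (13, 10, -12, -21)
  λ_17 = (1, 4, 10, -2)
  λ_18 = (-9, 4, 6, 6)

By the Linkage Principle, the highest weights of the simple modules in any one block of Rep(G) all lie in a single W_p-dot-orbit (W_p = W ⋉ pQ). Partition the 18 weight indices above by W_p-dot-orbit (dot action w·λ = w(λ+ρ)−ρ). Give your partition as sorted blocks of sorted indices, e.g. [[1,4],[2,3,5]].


Root system D_4: the 4×4 matrix C matches after relabeling.

Alcove-folded reps (p=13, 18 weights, presented ϖ-order):

  1: (1, 0, 6, 4) · 2: (0, 10, 1, 2) · 3: (3, 3, 1, 1) · 4: (0, 10, 1, 2) · 5: (1, 4, 1, 5) · 6: (3, 3, 1, 1) · 7: (3, 3, 1, 1) · 8: (0, 10, 1, 2) · 9: (1, 1, 1, 4) · 10: (1, 1, 1, 4) · 11: (1, 1, 1, 4) · 12: (1, 4, 1, 5) · 13: (3, 3, 1, 1) · 14: (4, 2, 0, 3) · 15: (1, 0, 6, 4) · 16: (1, 1, 1, 4) · 17: (1, 0, 6, 4) · 18: (3, 3, 1, 1)

Linkage partition of the 18 weights (6 classes, p=13):

[[1, 15, 17], [2, 4, 8], [3, 6, 7, 13, 18], [5, 12], [9, 10, 11, 16], [14]]


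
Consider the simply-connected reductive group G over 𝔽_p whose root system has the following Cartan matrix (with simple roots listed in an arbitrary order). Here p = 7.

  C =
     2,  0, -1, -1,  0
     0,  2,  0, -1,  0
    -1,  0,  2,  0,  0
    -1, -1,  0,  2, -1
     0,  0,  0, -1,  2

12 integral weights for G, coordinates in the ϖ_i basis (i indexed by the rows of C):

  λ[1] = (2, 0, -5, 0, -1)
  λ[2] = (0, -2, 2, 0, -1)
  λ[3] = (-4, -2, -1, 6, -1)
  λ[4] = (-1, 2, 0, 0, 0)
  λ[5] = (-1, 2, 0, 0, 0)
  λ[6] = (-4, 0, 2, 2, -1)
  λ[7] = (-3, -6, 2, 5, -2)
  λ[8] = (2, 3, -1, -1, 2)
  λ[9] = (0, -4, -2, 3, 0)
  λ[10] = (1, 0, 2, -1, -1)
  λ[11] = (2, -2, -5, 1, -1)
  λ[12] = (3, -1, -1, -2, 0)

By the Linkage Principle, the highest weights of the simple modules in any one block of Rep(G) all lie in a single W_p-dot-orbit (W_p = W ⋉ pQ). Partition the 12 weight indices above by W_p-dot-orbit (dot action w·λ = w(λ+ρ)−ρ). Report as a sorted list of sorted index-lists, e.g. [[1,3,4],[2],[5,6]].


Type D_5, rank 5, |W|=1920; reorder rows/cols to standard.

Ā_7 reps of the 12 weights (D_5, coords as presented):

  λ_1+ρ ↦ (1, 1, 3, 0, 0) · λ_2+ρ ↦ (1, 1, 3, 0, 0) · λ_3+ρ ↦ (3, 1, 0, 0, 0) · λ_4+ρ ↦ (0, 3, 1, 1, 1) · λ_5+ρ ↦ (0, 3, 1, 1, 1) · λ_6+ρ ↦ (3, 1, 0, 0, 0) · λ_7+ρ ↦ (0, 3, 1, 1, 1) · λ_8+ρ ↦ (3, 1, 0, 0, 0) · λ_9+ρ ↦ (0, 3, 1, 1, 1) · λ_10+ρ ↦ (1, 1, 3, 0, 0) · λ_11+ρ ↦ (1, 1, 3, 0, 0) · λ_12+ρ ↦ (3, 1, 0, 0, 0)

3 distinct reps among the 12 weights ⇒ 3 W_7-linkage classes:

[[1, 2, 10, 11], [3, 6, 8, 12], [4, 5, 7, 9]]


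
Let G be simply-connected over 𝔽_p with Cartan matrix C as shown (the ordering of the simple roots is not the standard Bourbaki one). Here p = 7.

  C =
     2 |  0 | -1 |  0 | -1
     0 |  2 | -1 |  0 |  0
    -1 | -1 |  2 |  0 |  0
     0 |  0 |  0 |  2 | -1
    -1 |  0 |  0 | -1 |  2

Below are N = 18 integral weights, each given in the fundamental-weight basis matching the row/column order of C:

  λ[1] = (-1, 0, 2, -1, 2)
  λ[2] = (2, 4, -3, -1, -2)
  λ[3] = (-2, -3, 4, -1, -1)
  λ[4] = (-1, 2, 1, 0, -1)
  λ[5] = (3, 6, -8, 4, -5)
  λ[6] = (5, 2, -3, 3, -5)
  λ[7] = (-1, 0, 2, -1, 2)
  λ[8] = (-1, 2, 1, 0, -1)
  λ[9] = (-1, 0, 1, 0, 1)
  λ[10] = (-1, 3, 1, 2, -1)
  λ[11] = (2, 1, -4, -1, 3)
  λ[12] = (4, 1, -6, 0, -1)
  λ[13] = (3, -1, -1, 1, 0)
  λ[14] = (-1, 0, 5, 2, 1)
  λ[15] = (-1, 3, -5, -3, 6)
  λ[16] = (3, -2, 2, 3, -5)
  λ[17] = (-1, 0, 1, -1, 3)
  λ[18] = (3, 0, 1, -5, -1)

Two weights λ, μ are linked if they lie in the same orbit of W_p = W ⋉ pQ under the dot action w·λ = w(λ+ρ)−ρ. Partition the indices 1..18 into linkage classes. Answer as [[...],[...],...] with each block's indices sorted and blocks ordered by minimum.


C ↔ A_5 under row/col permutation; |W(A_5)| = 720.

Each λ_j+ρ reduced to Ā_7; 5-tuples below use C's row order:

  λ_1+ρ ↦ (0, 1, 3, 0, 3);  λ_2+ρ ↦ (0, 3, 2, 1, 0);  λ_3+ρ ↦ (0, 2, 2, 1, 0);  λ_4+ρ ↦ (0, 3, 2, 1, 0);  λ_5+ρ ↦ (4, 0, 0, 2, 1);  λ_6+ρ ↦ (0, 1, 2, 0, 4);  λ_7+ρ ↦ (0, 1, 3, 0, 3);  λ_8+ρ ↦ (0, 3, 2, 1, 0);  λ_9+ρ ↦ (0, 1, 2, 1, 2);  λ_10+ρ ↦ (0, 2, 2, 1, 0);  λ_11+ρ ↦ (0, 1, 2, 0, 4);  λ_12+ρ ↦ (0, 3, 2, 1, 0);  λ_13+ρ ↦ (4, 0, 0, 2, 1);  λ_14+ρ ↦ (0, 3, 2, 1, 0);  λ_15+ρ ↦ (4, 0, 0, 2, 1);  λ_16+ρ ↦ (0, 1, 2, 0, 4);  λ_17+ρ ↦ (0, 1, 2, 0, 4);  λ_18+ρ ↦ (0, 1, 2, 0, 4)

Linkage partition of the 18 weights (6 classes, p=7):

[[1, 7], [2, 4, 8, 12, 14], [3, 10], [5, 13, 15], [6, 11, 16, 17, 18], [9]]


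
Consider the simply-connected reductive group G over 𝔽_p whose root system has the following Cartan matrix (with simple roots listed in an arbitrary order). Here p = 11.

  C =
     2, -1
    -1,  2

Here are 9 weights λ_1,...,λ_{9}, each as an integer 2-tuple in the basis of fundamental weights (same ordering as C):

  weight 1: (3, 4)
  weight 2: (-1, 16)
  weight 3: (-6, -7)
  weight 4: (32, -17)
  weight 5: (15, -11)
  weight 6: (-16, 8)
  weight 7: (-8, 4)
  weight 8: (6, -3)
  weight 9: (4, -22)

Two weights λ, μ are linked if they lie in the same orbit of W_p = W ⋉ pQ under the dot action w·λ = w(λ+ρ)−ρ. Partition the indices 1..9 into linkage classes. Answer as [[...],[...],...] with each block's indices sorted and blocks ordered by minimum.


Type A_2, rank 2, |W|=6; reorder rows/cols to standard.

λ_j+ρ reflected into Ā_11 (⟨·,θ^∨⟩≤11); 2-tuples as given:

  1: (4, 5) · 2: (6, 5) · 3: (6, 5) · 4: (6, 5) · 5: (1, 5) · 6: (5, 2) · 7: (5, 2) · 8: (5, 2) · 9: (1, 5)

Grouping the 9 weights by Ā_11-representative: 4 linkage classes.

[[1], [2, 3, 4], [5, 9], [6, 7, 8]]


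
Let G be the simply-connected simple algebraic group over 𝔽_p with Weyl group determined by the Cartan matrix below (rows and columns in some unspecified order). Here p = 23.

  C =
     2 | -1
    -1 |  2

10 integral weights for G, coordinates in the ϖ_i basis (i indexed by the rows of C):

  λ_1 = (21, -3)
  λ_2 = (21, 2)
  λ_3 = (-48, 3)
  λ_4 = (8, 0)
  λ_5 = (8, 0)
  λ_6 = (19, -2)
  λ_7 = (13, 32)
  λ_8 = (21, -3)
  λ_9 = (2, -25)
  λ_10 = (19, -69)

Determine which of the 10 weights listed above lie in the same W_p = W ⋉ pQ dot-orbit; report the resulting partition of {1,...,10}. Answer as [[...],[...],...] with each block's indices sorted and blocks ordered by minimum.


Dynkin diagram of C (from the 2 off-diagonal −1 entries): A_2.

Each λ_j+ρ reduced to Ā_23; 2-tuples below use C's row order:

  λ_1 → (20, 2);  λ_2 → (20, 1);  λ_3 → (19, 1);  λ_4 → (9, 1);  λ_5 → (9, 1);  λ_6 → (19, 1);  λ_7 → (9, 1);  λ_8 → (20, 2);  λ_9 → (20, 2);  λ_10 → (20, 1)

The 10 indices split into 4 linkage classes (same alcove rep ⇔ same W_23-dot-orbit):

[[1, 8, 9], [2, 10], [3, 6], [4, 5, 7]]


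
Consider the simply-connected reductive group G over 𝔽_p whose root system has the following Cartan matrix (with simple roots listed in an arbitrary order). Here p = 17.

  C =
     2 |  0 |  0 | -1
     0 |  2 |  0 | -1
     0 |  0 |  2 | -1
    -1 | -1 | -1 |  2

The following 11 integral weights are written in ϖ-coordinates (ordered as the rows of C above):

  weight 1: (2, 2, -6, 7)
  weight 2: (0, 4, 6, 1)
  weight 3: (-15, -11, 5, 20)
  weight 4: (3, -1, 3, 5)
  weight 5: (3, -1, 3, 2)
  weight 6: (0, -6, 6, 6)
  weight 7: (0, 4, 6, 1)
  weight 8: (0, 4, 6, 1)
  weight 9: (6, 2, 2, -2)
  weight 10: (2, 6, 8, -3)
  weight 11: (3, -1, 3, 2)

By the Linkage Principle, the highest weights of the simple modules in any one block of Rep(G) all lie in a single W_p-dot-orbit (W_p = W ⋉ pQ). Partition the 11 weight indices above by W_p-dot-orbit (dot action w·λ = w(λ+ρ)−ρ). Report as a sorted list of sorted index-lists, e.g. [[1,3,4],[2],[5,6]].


D_4 Cartan matrix, 4 simple roots permuted; ρ=(1,1,1,1).

Alcove-folded reps (p=17, 11 weights, presented ϖ-order):

  [1] (3, 3, 5, 3);  [2] (1, 5, 7, 2);  [3] (4, 0, 4, 3);  [4] (4, 0, 4, 3);  [5] (4, 0, 4, 3);  [6] (1, 5, 7, 2);  [7] (1, 5, 7, 2);  [8] (1, 5, 7, 2);  [9] (6, 2, 2, 1);  [10] (1, 5, 7, 2);  [11] (4, 0, 4, 3)

Grouping the 11 weights by Ā_17-representative: 4 linkage classes.

[[1], [2, 6, 7, 8, 10], [3, 4, 5, 11], [9]]


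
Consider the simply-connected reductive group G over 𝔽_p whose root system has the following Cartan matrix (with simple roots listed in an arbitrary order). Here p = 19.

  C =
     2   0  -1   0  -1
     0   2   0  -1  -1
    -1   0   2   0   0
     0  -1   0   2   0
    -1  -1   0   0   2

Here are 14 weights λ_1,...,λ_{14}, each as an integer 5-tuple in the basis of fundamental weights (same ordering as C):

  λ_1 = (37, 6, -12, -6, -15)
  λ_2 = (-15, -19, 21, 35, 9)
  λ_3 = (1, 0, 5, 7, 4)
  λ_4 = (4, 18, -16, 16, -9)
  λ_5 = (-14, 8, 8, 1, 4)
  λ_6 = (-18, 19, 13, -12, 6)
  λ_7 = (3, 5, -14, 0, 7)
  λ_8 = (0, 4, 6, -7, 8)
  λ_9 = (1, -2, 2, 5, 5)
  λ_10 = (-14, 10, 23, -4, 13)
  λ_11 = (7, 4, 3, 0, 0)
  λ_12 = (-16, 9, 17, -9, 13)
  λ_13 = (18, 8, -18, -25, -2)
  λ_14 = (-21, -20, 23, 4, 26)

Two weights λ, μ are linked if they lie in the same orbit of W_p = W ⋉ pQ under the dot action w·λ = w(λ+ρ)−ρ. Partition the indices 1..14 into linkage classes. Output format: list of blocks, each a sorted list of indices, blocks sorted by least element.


Type A_5, rank 5, |W|=720; reorder rows/cols to standard.

Folding the 14 weights λ_j+ρ into Ā_19 (reps in the given 5-coord order):

  [1] (0, 2, 7, 4, 5)
  [2] (9, 1, 5, 0, 1)
  [3] (2, 1, 3, 5, 5)
  [4] (9, 1, 5, 0, 1)
  [5] (1, 1, 4, 2, 8)
  [6] (1, 1, 4, 2, 8)
  [7] (8, 5, 4, 1, 1)
  [8] (1, 1, 4, 2, 8)
  [9] (2, 1, 3, 5, 5)
  [10] (2, 1, 3, 5, 5)
  [11] (8, 5, 4, 1, 1)
  [12] (9, 1, 5, 0, 1)
  [13] (9, 1, 5, 0, 1)
  [14] (0, 2, 7, 4, 5)

Partition of {1..14} into 5 W_19-dot-orbits:

[[1, 14], [2, 4, 12, 13], [3, 9, 10], [5, 6, 8], [7, 11]]


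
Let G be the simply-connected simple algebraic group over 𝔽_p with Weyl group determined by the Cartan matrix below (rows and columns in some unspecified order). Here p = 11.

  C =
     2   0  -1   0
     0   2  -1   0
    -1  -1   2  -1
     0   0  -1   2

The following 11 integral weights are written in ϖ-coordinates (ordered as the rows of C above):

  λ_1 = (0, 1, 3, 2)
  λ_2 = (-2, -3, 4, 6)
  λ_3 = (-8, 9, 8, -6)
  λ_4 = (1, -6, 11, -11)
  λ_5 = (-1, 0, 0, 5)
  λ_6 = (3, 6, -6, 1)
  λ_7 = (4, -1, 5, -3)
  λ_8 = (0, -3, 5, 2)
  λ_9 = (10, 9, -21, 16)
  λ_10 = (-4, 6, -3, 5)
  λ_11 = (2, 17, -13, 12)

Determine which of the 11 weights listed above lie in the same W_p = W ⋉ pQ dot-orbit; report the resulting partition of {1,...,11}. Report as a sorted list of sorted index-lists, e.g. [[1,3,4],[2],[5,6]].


D_4 Cartan matrix, 4 simple roots permuted; ρ=(1,1,1,1).

Each λ_j+ρ reduced to Ā_11; 4-tuples below use C's row order:

  1: (1, 2, 1, 3);  2: (0, 1, 1, 6);  3: (1, 2, 1, 3);  4: (0, 1, 1, 6);  5: (0, 1, 1, 6);  6: (1, 2, 1, 3);  7: (5, 0, 0, 2);  8: (1, 2, 1, 3);  9: (0, 1, 1, 6);  10: (2, 2, 3, 1);  11: (0, 1, 1, 6)

Partition of {1..11} into 4 W_11-dot-orbits:

[[1, 3, 6, 8], [2, 4, 5, 9, 11], [7], [10]]


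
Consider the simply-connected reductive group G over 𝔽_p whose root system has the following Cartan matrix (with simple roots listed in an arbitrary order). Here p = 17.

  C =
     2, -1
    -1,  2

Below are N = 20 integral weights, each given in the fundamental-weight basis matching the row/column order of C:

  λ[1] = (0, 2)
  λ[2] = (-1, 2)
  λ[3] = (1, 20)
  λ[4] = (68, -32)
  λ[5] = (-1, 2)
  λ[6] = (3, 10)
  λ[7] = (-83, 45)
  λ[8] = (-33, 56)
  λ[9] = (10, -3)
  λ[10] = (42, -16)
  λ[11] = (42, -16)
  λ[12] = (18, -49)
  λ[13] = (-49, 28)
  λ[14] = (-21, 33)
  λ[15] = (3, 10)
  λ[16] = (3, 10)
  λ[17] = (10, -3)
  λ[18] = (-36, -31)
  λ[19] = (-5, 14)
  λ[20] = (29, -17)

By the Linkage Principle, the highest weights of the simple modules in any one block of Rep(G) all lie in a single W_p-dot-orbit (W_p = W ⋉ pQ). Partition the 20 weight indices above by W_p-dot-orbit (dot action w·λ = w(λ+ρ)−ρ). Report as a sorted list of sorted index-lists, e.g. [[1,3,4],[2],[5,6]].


A_2 Cartan matrix, 2 simple roots permuted; ρ=(1,1).

W_17-reps of the 20 weights in Ā_17 (same 2-coord order as C):

  λ_1+ρ ↦ (1, 3) · λ_2+ρ ↦ (0, 3) · λ_3+ρ ↦ (4, 11) · λ_4+ρ ↦ (1, 3) · λ_5+ρ ↦ (0, 3) · λ_6+ρ ↦ (4, 11) · λ_7+ρ ↦ (12, 2) · λ_8+ρ ↦ (9, 2) · λ_9+ρ ↦ (9, 2) · λ_10+ρ ↦ (9, 2) · λ_11+ρ ↦ (9, 2) · λ_12+ρ ↦ (12, 2) · λ_13+ρ ↦ (12, 2) · λ_14+ρ ↦ (0, 3) · λ_15+ρ ↦ (4, 11) · λ_16+ρ ↦ (4, 11) · λ_17+ρ ↦ (9, 2) · λ_18+ρ ↦ (1, 3) · λ_19+ρ ↦ (4, 11) · λ_20+ρ ↦ (1, 3)

Linkage partition of the 20 weights (5 classes, p=17):

[[1, 4, 18, 20], [2, 5, 14], [3, 6, 15, 16, 19], [7, 12, 13], [8, 9, 10, 11, 17]]


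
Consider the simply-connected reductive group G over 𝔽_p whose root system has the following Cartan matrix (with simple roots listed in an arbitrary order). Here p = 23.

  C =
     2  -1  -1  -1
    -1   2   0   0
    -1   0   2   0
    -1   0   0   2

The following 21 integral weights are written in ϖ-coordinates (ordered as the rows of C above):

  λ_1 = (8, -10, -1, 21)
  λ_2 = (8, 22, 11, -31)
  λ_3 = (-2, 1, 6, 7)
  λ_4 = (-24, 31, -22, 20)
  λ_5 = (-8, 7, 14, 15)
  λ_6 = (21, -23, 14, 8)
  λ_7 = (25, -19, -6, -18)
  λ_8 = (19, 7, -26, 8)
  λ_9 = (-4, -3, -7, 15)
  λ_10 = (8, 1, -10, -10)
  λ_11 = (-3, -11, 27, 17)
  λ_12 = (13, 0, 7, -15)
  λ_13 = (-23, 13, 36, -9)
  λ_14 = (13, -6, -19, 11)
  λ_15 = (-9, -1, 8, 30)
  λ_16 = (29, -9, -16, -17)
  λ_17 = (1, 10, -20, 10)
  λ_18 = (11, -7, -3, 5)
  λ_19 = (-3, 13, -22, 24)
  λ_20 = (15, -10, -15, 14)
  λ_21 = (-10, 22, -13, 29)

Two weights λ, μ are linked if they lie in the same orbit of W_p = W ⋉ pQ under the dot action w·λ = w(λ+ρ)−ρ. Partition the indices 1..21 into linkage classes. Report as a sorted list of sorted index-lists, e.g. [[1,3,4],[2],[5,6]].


C ↔ D_4 under row/col permutation; |W(D_4)| = 192.

Folding the 21 weights λ_j+ρ into Ā_23 (reps in the given 4-coord order):

  λ_1+ρ ↦ (0, 1, 8, 14)
  λ_2+ρ ↦ (2, 7, 0, 0)
  λ_3+ρ ↦ (1, 1, 6, 7)
  λ_4+ρ ↦ (2, 7, 0, 0)
  λ_5+ρ ↦ (1, 1, 6, 7)
  λ_6+ρ ↦ (0, 1, 8, 14)
  λ_7+ρ ↦ (2, 4, 9, 3)
  λ_8+ρ ↦ (2, 4, 9, 3)
  λ_9+ρ ↦ (3, 6, 2, 2)
  λ_10+ρ ↦ (2, 7, 0, 0)
  λ_11+ρ ↦ (3, 6, 2, 2)
  λ_12+ρ ↦ (0, 1, 8, 14)
  λ_13+ρ ↦ (1, 1, 6, 7)
  λ_14+ρ ↦ (2, 4, 9, 3)
  λ_15+ρ ↦ (0, 1, 8, 14)
  λ_16+ρ ↦ (1, 1, 6, 7)
  λ_17+ρ ↦ (4, 6, 2, 6)
  λ_18+ρ ↦ (4, 6, 2, 6)
  λ_19+ρ ↦ (2, 7, 0, 0)
  λ_20+ρ ↦ (1, 1, 6, 7)
  λ_21+ρ ↦ (2, 7, 0, 0)

The 21 indices split into 6 linkage classes (same alcove rep ⇔ same W_23-dot-orbit):

[[1, 6, 12, 15], [2, 4, 10, 19, 21], [3, 5, 13, 16, 20], [7, 8, 14], [9, 11], [17, 18]]


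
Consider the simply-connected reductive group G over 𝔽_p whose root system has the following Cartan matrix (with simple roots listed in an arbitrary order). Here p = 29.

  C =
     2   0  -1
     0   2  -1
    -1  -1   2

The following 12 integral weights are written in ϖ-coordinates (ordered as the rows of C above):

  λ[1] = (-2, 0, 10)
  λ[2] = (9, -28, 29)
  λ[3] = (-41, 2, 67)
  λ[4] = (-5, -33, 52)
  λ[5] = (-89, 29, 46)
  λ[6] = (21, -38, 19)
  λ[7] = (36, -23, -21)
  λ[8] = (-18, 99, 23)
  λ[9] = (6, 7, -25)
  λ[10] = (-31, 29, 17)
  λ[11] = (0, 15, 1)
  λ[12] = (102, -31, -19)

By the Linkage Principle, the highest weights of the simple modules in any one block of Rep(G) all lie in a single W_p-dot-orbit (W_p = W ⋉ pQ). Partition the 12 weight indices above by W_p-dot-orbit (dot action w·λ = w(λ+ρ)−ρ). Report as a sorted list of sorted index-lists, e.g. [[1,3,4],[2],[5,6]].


C ↔ A_3 under row/col permutation; |W(A_3)| = 24.

Each λ_j+ρ reduced to Ā_29; 3-tuples below use C's row order:

  λ_1+ρ ↦ (1, 1, 10) · λ_2+ρ ↦ (1, 16, 2) · λ_3+ρ ↦ (1, 16, 2) · λ_4+ρ ↦ (17, 5, 3) · λ_5+ρ ↦ (1, 1, 10) · λ_6+ρ ↦ (8, 7, 9) · λ_7+ρ ↦ (8, 7, 9) · λ_8+ρ ↦ (8, 7, 9) · λ_9+ρ ↦ (8, 7, 9) · λ_10+ρ ↦ (1, 1, 10) · λ_11+ρ ↦ (1, 16, 2) · λ_12+ρ ↦ (1, 16, 2)

Partition of {1..12} into 4 W_29-dot-orbits:

[[1, 5, 10], [2, 3, 11, 12], [4], [6, 7, 8, 9]]


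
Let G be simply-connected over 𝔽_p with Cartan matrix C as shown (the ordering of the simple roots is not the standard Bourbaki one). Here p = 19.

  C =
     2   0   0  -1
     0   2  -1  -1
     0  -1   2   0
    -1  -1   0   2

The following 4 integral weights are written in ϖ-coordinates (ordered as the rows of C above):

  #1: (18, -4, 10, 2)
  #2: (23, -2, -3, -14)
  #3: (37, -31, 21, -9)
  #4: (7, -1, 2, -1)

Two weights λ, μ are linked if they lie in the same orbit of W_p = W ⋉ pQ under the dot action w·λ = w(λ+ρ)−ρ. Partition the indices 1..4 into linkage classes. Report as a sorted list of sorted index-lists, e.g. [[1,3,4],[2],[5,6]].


Type A_4, rank 4, |W|=120; reorder rows/cols to standard.

Alcove-folded reps (p=19, 4 weights, presented ϖ-order):

  [1] (8, 0, 3, 0);  [2] (3, 1, 8, 2);  [3] (8, 0, 3, 0);  [4] (8, 0, 3, 0)

Partition of {1..4} into 2 W_19-dot-orbits:

[[1, 3, 4], [2]]


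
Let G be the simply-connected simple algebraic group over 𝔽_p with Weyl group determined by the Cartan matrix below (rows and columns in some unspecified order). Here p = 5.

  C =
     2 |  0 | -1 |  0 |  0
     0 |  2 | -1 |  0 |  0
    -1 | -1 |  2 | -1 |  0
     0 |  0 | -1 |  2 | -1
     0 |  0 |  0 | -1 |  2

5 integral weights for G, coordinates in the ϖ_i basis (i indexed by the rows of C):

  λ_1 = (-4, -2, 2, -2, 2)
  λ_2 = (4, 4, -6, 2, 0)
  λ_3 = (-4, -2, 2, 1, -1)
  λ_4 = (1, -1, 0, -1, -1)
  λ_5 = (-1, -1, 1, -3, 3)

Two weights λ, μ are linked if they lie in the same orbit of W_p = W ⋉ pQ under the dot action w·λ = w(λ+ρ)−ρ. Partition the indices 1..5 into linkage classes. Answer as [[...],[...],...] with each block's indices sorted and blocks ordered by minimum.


C ↔ D_5 under row/col permutation; |W(D_5)| = 1920.

Ā_5 reps of the 5 weights (D_5, coords as presented):

  λ_1 → (1, 1, 0, 1, 1) · λ_2 → (0, 0, 0, 1, 2) · λ_3 → (2, 0, 1, 0, 0) · λ_4 → (2, 0, 1, 0, 0) · λ_5 → (0, 0, 0, 1, 2)

These 5 weights hit 3 W_5-dot-orbits; sizes (1, 2, 2):

[[1], [2, 5], [3, 4]]
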